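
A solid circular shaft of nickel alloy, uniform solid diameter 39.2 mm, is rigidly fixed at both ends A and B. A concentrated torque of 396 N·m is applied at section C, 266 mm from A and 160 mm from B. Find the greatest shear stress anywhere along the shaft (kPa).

20900 kPa

With uniform GJ and both ends fixed, compatibility θ_AC = θ_CB gives T_A·a = T_B·b, together with T_A + T_B = T₀.
T_A = T₀·b/(a+b) = 396.0·160/426.0 = 148.7 N·m; T_B = 247.3 N·m.
τ in each portion: τ_AC = 1.26×10^7 Pa, τ_CB = 2.09×10^7 Pa; maximum is in CB.
τ_max = T_CB·r/J = 247.3·0.0196/2.32×10^-7 = 2.091×10^7 Pa.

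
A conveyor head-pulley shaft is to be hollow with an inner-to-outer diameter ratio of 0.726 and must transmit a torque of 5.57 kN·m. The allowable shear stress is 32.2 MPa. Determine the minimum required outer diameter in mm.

107 mm

For a hollow shaft with d_i/d_o = 0.726: τ_max = 16T/(π d_o³ (1−k⁴)), so d_o = [16T/(π τ_allow (1−k⁴))]^(1/3) = [16·5570/(π·3.22×10^7·0.7222)]^(1/3) = 0.1068 m.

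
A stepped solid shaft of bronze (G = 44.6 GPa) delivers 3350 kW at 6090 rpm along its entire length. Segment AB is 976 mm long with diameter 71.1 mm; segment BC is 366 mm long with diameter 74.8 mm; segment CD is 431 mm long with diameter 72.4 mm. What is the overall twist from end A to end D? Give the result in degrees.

4.51°

ω = 2π·6090/60 = 637.7 rad/s, so T = P/ω = 3350×10³ / 637.7 = 5253 N·m.
J_AB = π(0.0711)⁴/32 = 2.51×10^-6 m⁴; J_BC = π(0.0748)⁴/32 = 3.07×10^-6 m⁴; J_CD = π(0.0724)⁴/32 = 2.70×10^-6 m⁴.
θ = (T/G)·Σ L_i/J_i = (5253/44.6×10⁹)·(0.976/2.51×10^-6 + 0.366/3.07×10^-6 + 0.431/2.70×10^-6) = 0.07866 rad.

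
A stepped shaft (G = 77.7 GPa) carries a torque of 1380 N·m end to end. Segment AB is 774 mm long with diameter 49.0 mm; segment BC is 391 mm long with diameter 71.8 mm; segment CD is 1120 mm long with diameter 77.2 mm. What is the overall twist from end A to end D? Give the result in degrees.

J_AB = π(0.0490)⁴/32 = 5.66×10^-7 m⁴; J_BC = π(0.0718)⁴/32 = 2.61×10^-6 m⁴; J_CD = π(0.0772)⁴/32 = 3.49×10^-6 m⁴.
θ = (T/G)·Σ L_i/J_i = (1380/77.7×10⁹)·(0.774/5.66×10^-7 + 0.391/2.61×10^-6 + 1.12/3.49×10^-6) = 0.03266 rad.

1.87°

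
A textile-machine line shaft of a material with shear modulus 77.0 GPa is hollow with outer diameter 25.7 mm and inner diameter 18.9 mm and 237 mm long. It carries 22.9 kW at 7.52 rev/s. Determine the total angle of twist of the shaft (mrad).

ω = 2π·7.52 = 47.25 rad/s, so T = P/ω = 22.9×10³ / 47.25 = 484.7 N·m.
J = π(d_o⁴ − d_i⁴)/32 = π(0.0257⁴ − 0.0189⁴)/32 = 3.030×10^-8 m⁴.
θ = T·L/(G·J) = 484.7 × 0.237 / (77.0×10⁹ × 3.030×10^-8) = 0.04923 rad.

49.2 mrad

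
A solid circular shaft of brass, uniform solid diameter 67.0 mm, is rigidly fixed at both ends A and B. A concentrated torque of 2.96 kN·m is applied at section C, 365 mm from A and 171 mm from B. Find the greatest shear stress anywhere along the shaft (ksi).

With uniform GJ and both ends fixed, compatibility θ_AC = θ_CB gives T_A·a = T_B·b, together with T_A + T_B = T₀.
T_A = T₀·b/(a+b) = 2960·171/536.0 = 944.3 N·m; T_B = 2016 N·m.
τ in each portion: τ_AC = 1.60×10^7 Pa, τ_CB = 3.41×10^7 Pa; maximum is in CB.
τ_max = T_CB·r/J = 2016·0.0335/1.98×10^-6 = 3.413×10^7 Pa.

4.95 ksi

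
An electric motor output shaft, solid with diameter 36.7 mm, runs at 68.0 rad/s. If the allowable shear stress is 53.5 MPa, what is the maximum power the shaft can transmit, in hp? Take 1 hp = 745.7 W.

47.4 hp

J = πd⁴/32 = π(0.0367)⁴/32 = 1.781×10^-7 m⁴.
T_max = τ_allow·J/r = 5.35×10^7 × 1.781×10^-7 / 0.0184 = 519.3 N·m.
ω = 68.0 rad/s, so P_max = T_max·ω = 3.531×10^4 W.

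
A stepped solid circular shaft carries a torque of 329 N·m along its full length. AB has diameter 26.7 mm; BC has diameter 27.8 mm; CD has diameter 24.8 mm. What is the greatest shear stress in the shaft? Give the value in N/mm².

110 N/mm²

Under the same torque, τ_max = 16T/(πd³) is largest where d is smallest — segment CD (d = 24.8 mm).
τ_max = 16·329.0/(π·(0.0248)³) = 1.099×10^8 Pa.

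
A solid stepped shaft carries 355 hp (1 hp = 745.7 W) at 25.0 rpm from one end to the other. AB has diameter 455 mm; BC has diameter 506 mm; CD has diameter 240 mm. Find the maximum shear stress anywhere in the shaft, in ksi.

ω = 2π·25.0/60 = 2.618 rad/s, so T = P/ω = 355×745.7 / 2.618 = 101100 N·m.
Under the same torque, τ_max = 16T/(πd³) is largest where d is smallest — segment CD (d = 240 mm).
τ_max = 16·101100/(π·(0.240)³) = 3.725×10^7 Pa.

5.40 ksi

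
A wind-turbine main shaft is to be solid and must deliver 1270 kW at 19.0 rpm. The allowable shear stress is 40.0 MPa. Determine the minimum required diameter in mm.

433 mm

ω = 2π·19.0/60 = 1.990 rad/s, so T = P/ω = 1270×10³ / 1.990 = 638300 N·m.
For a solid shaft τ_max = 16T/(πd³), so d = (16T/(π τ_allow))^(1/3) = (16·638300/(π·4.00×10^7))^(1/3) = 0.4332 m.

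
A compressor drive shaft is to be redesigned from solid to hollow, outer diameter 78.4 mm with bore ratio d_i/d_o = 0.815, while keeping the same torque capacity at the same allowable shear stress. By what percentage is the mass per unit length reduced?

Equal τ_max and T ⇒ the solid shaft needs d_s³ = d_o³(1−k⁴), so d_s = 78.4·(1−0.815⁴)^(1/3) = 64.58 mm.
Area ratio A_h/A_s = d_o²(1−k²)/d_s² = (1−k²)/(1−k⁴)^(2/3) = 0.4949.
Mass saving = 1 − 0.4949 = 50.5 %.

50.5 %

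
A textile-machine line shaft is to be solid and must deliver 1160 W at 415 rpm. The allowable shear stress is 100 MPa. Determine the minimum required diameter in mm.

11.1 mm

ω = 2π·415/60 = 43.46 rad/s, so T = P/ω = 1160 / 43.46 = 26.69 N·m.
For a solid shaft τ_max = 16T/(πd³), so d = (16T/(π τ_allow))^(1/3) = (16·26.69/(π·1.00×10^8))^(1/3) = 0.01108 m.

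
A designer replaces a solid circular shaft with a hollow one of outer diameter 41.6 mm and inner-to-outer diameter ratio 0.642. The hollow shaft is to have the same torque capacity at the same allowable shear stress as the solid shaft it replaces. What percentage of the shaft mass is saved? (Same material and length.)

Equal τ_max and T ⇒ the solid shaft needs d_s³ = d_o³(1−k⁴), so d_s = 41.6·(1−0.642⁴)^(1/3) = 39.10 mm.
Area ratio A_h/A_s = d_o²(1−k²)/d_s² = (1−k²)/(1−k⁴)^(2/3) = 0.6655.
Mass saving = 1 − 0.6655 = 33.4 %.

33.4 %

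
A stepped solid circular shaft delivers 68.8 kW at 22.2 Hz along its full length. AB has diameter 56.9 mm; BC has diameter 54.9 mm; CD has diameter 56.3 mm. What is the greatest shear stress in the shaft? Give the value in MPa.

ω = 2π·22.2 = 139.5 rad/s, so T = P/ω = 68.8×10³ / 139.5 = 493.2 N·m.
Under the same torque, τ_max = 16T/(πd³) is largest where d is smallest — segment BC (d = 54.9 mm).
τ_max = 16·493.2/(π·(0.0549)³) = 1.518×10^7 Pa.

15.2 MPa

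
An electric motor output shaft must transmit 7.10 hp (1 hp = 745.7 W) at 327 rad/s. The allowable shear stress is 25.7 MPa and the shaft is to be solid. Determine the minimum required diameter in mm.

ω = 327 rad/s, so T = P/ω = 7.10×745.7 / 327.0 = 16.19 N·m.
For a solid shaft τ_max = 16T/(πd³), so d = (16T/(π τ_allow))^(1/3) = (16·16.19/(π·2.57×10^7))^(1/3) = 0.01475 m.

14.7 mm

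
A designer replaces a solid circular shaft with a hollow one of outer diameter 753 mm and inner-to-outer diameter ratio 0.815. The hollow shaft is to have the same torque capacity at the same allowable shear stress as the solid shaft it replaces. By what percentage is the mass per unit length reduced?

50.5 %

Equal τ_max and T ⇒ the solid shaft needs d_s³ = d_o³(1−k⁴), so d_s = 753·(1−0.815⁴)^(1/3) = 620.2 mm.
Area ratio A_h/A_s = d_o²(1−k²)/d_s² = (1−k²)/(1−k⁴)^(2/3) = 0.4949.
Mass saving = 1 − 0.4949 = 50.5 %.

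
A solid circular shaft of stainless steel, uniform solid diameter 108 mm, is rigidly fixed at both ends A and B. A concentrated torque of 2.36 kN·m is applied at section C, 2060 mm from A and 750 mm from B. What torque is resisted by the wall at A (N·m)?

630 N·m

With uniform GJ and both ends fixed, compatibility θ_AC = θ_CB gives T_A·a = T_B·b, together with T_A + T_B = T₀.
T_A = T₀·b/(a+b) = 2360·750/2810 = 629.9 N·m; T_B = 1730 N·m.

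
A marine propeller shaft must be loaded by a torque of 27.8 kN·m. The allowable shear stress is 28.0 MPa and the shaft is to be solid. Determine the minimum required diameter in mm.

For a solid shaft τ_max = 16T/(πd³), so d = (16T/(π τ_allow))^(1/3) = (16·27800/(π·2.80×10^7))^(1/3) = 0.1716 m.

172 mm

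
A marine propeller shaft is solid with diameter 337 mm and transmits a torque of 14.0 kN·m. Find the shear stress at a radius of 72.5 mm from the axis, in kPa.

802 kPa

J = πd⁴/32 = π(0.337)⁴/32 = 1.266×10^-3 m⁴.
Shear stress varies linearly with radius: τ = T·r/J = 14000 × 0.0725 / 1.266×10^-3 = 8.016×10^5 Pa.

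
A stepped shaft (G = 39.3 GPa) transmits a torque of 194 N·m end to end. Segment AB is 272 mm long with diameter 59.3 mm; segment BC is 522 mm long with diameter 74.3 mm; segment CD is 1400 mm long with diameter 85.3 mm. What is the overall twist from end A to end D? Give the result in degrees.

0.189°

J_AB = π(0.0593)⁴/32 = 1.21×10^-6 m⁴; J_BC = π(0.0743)⁴/32 = 2.99×10^-6 m⁴; J_CD = π(0.0853)⁴/32 = 5.20×10^-6 m⁴.
θ = (T/G)·Σ L_i/J_i = (194.0/39.3×10⁹)·(0.272/1.21×10^-6 + 0.522/2.99×10^-6 + 1.40/5.20×10^-6) = 3.297×10^-3 rad.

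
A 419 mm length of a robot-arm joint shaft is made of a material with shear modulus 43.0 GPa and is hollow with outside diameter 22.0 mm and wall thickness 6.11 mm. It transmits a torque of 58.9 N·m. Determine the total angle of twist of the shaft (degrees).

J = π(d_o⁴ − d_i⁴)/32 = π(0.0220⁴ − 0.00978⁴)/32 = 2.210×10^-8 m⁴.
θ = T·L/(G·J) = 58.90 × 0.419 / (43.0×10⁹ × 2.210×10^-8) = 0.02597 rad.

1.49°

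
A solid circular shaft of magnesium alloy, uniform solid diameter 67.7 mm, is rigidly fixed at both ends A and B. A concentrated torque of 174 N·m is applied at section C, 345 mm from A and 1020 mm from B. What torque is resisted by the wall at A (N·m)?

With uniform GJ and both ends fixed, compatibility θ_AC = θ_CB gives T_A·a = T_B·b, together with T_A + T_B = T₀.
T_A = T₀·b/(a+b) = 174.0·1020/1365 = 130.0 N·m; T_B = 43.98 N·m.

130 N·m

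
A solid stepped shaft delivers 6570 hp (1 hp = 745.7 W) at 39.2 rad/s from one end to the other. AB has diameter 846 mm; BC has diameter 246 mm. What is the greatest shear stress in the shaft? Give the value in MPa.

ω = 39.2 rad/s, so T = P/ω = 6570×745.7 / 39.20 = 125000 N·m.
Under the same torque, τ_max = 16T/(πd³) is largest where d is smallest — segment BC (d = 246 mm).
τ_max = 16·125000/(π·(0.246)³) = 4.276×10^7 Pa.

42.8 MPa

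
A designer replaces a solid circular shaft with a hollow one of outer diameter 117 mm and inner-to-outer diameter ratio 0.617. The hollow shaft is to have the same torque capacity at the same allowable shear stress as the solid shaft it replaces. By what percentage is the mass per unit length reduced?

Equal τ_max and T ⇒ the solid shaft needs d_s³ = d_o³(1−k⁴), so d_s = 117·(1−0.617⁴)^(1/3) = 111.1 mm.
Area ratio A_h/A_s = d_o²(1−k²)/d_s² = (1−k²)/(1−k⁴)^(2/3) = 0.6874.
Mass saving = 1 − 0.6874 = 31.3 %.

31.3 %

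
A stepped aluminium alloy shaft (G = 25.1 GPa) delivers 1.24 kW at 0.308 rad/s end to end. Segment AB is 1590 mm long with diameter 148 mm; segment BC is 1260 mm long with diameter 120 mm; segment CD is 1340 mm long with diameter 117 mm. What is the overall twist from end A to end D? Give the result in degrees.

1.55°

ω = 0.308 rad/s, so T = P/ω = 1.24×10³ / 0.3080 = 4026 N·m.
J_AB = π(0.148)⁴/32 = 4.71×10^-5 m⁴; J_BC = π(0.120)⁴/32 = 2.04×10^-5 m⁴; J_CD = π(0.117)⁴/32 = 1.84×10^-5 m⁴.
θ = (T/G)·Σ L_i/J_i = (4026/25.1×10⁹)·(1.59/4.71×10^-5 + 1.26/2.04×10^-5 + 1.34/1.84×10^-5) = 0.02703 rad.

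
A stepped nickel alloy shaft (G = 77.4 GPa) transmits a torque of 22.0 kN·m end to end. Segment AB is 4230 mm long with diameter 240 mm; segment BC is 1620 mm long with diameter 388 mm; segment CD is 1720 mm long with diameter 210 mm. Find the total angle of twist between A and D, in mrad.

6.46 mrad

J_AB = π(0.240)⁴/32 = 3.26×10^-4 m⁴; J_BC = π(0.388)⁴/32 = 2.22×10^-3 m⁴; J_CD = π(0.210)⁴/32 = 1.91×10^-4 m⁴.
θ = (T/G)·Σ L_i/J_i = (22000/77.4×10⁹)·(4.23/3.26×10^-4 + 1.62/2.22×10^-3 + 1.72/1.91×10^-4) = 6.459×10^-3 rad.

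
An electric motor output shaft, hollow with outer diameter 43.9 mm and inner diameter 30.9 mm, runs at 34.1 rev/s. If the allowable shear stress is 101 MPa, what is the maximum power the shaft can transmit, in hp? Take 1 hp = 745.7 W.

J = π(d_o⁴ − d_i⁴)/32 = π(0.0439⁴ − 0.0309⁴)/32 = 2.751×10^-7 m⁴.
T_max = τ_allow·J/r = 1.01×10^8 × 2.751×10^-7 / 0.0220 = 1266 N·m.
ω = 2π·34.1 = 214.3 rad/s, so P_max = T_max·ω = 2.712×10^5 W.

364 hp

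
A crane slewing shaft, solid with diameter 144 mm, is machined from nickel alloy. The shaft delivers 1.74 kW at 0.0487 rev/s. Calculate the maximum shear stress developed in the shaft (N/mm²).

ω = 2π·0.0487 = 0.3060 rad/s, so T = P/ω = 1.74×10³ / 0.3060 = 5686 N·m.
J = πd⁴/32 = π(0.144)⁴/32 = 4.221×10^-5 m⁴.
τ_max = T·r/J = 5686 × 0.0720 / 4.221×10^-5 = 9.699×10^6 Pa.

9.70 N/mm²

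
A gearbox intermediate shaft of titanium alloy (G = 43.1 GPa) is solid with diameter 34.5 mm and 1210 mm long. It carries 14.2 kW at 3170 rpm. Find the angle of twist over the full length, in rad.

0.00863 rad

ω = 2π·3170/60 = 332.0 rad/s, so T = P/ω = 14.2×10³ / 332.0 = 42.78 N·m.
J = πd⁴/32 = π(0.0345)⁴/32 = 1.391×10^-7 m⁴.
θ = T·L/(G·J) = 42.78 × 1.21 / (43.1×10⁹ × 1.391×10^-7) = 8.634×10^-3 rad.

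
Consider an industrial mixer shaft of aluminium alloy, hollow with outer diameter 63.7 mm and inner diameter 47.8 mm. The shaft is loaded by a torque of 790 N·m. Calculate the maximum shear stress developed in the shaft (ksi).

3.31 ksi

J = π(d_o⁴ − d_i⁴)/32 = π(0.0637⁴ − 0.0478⁴)/32 = 1.104×10^-6 m⁴.
τ_max = T·r/J = 790.0 × 0.0319 / 1.104×10^-6 = 2.279×10^7 Pa.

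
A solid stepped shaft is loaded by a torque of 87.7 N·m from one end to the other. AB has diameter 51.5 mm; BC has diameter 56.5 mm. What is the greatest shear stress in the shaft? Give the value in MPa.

Under the same torque, τ_max = 16T/(πd³) is largest where d is smallest — segment AB (d = 51.5 mm).
τ_max = 16·87.70/(π·(0.0515)³) = 3.270×10^6 Pa.

3.27 MPa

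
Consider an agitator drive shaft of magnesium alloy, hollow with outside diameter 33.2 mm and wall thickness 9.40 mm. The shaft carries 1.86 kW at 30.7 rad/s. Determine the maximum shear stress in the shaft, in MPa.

8.74 MPa

ω = 30.7 rad/s, so T = P/ω = 1.86×10³ / 30.70 = 60.59 N·m.
J = π(d_o⁴ − d_i⁴)/32 = π(0.0332⁴ − 0.0144⁴)/32 = 1.151×10^-7 m⁴.
τ_max = T·r/J = 60.59 × 0.0166 / 1.151×10^-7 = 8.741×10^6 Pa.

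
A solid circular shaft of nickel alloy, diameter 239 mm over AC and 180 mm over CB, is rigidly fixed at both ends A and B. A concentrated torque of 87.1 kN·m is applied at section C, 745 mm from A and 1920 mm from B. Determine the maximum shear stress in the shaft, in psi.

Compatibility: T_A·a/J_AC = T_B·b/J_CB with T_A + T_B = T₀.
J_AC = 3.20×10^-4 m⁴, J_CB = 1.03×10^-4 m⁴, so T_A = T₀·(J_AC/a)/((J_AC/a)+(J_CB/b)) = 77430 N·m, T_B = 9667 N·m.
τ in each portion: τ_AC = 2.89×10^7 Pa, τ_CB = 8.44×10^6 Pa; maximum is in AC.
τ_max = T_AC·r/J = 77430·0.119/3.20×10^-4 = 2.889×10^7 Pa.

4190 psi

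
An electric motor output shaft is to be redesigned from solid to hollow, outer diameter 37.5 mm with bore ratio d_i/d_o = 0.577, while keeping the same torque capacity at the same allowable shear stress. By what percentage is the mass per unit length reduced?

27.9 %

Equal τ_max and T ⇒ the solid shaft needs d_s³ = d_o³(1−k⁴), so d_s = 37.5·(1−0.577⁴)^(1/3) = 36.06 mm.
Area ratio A_h/A_s = d_o²(1−k²)/d_s² = (1−k²)/(1−k⁴)^(2/3) = 0.7214.
Mass saving = 1 − 0.7214 = 27.9 %.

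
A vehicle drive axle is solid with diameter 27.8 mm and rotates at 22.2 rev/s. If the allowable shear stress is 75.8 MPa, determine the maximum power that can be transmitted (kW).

44.6 kW

J = πd⁴/32 = π(0.0278)⁴/32 = 5.864×10^-8 m⁴.
T_max = τ_allow·J/r = 7.58×10^7 × 5.864×10^-8 / 0.0139 = 319.8 N·m.
ω = 2π·22.2 = 139.5 rad/s, so P_max = T_max·ω = 4.460×10^4 W.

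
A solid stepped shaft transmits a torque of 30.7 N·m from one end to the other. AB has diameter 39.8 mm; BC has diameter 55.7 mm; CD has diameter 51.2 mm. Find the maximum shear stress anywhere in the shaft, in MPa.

2.48 MPa

Under the same torque, τ_max = 16T/(πd³) is largest where d is smallest — segment AB (d = 39.8 mm).
τ_max = 16·30.70/(π·(0.0398)³) = 2.480×10^6 Pa.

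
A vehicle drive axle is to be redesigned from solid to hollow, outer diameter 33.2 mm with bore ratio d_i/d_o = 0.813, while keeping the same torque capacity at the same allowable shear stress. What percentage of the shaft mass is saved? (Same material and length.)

50.3 %

Equal τ_max and T ⇒ the solid shaft needs d_s³ = d_o³(1−k⁴), so d_s = 33.2·(1−0.813⁴)^(1/3) = 27.42 mm.
Area ratio A_h/A_s = d_o²(1−k²)/d_s² = (1−k²)/(1−k⁴)^(2/3) = 0.4972.
Mass saving = 1 − 0.4972 = 50.3 %.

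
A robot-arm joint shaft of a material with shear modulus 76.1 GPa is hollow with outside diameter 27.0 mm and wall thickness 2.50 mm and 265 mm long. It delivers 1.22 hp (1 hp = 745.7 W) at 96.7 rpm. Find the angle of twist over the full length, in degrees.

ω = 2π·96.7/60 = 10.13 rad/s, so T = P/ω = 1.22×745.7 / 10.13 = 89.84 N·m.
J = π(d_o⁴ − d_i⁴)/32 = π(0.0270⁴ − 0.0220⁴)/32 = 2.918×10^-8 m⁴.
θ = T·L/(G·J) = 89.84 × 0.265 / (76.1×10⁹ × 2.918×10^-8) = 0.01072 rad.

0.614°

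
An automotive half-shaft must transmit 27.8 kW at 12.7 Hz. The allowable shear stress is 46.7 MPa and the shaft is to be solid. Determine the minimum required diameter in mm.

ω = 2π·12.7 = 79.80 rad/s, so T = P/ω = 27.8×10³ / 79.80 = 348.4 N·m.
For a solid shaft τ_max = 16T/(πd³), so d = (16T/(π τ_allow))^(1/3) = (16·348.4/(π·4.67×10^7))^(1/3) = 0.03362 m.

33.6 mm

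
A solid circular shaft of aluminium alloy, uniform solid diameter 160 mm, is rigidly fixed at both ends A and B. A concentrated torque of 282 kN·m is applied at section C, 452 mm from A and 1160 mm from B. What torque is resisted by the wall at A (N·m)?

With uniform GJ and both ends fixed, compatibility θ_AC = θ_CB gives T_A·a = T_B·b, together with T_A + T_B = T₀.
T_A = T₀·b/(a+b) = 282000·1160/1612 = 202900 N·m; T_B = 79070 N·m.

203000 N·m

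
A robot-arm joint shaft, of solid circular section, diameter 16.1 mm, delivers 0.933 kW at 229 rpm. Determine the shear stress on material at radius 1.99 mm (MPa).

ω = 2π·229/60 = 23.98 rad/s, so T = P/ω = 0.933×10³ / 23.98 = 38.91 N·m.
J = πd⁴/32 = π(0.0161)⁴/32 = 6.596×10^-9 m⁴.
Shear stress varies linearly with radius: τ = T·r/J = 38.91 × 0.00199 / 6.596×10^-9 = 1.174×10^7 Pa.

11.7 MPa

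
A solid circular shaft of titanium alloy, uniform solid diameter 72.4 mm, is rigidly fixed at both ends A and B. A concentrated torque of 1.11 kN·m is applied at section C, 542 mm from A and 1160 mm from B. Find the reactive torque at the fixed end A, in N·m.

757 N·m

With uniform GJ and both ends fixed, compatibility θ_AC = θ_CB gives T_A·a = T_B·b, together with T_A + T_B = T₀.
T_A = T₀·b/(a+b) = 1110·1160/1702 = 756.5 N·m; T_B = 353.5 N·m.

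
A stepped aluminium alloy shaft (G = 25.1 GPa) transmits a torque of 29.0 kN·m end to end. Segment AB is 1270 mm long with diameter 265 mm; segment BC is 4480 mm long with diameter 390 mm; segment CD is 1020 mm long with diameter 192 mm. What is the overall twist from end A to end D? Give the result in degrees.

0.810°

J_AB = π(0.265)⁴/32 = 4.84×10^-4 m⁴; J_BC = π(0.390)⁴/32 = 2.27×10^-3 m⁴; J_CD = π(0.192)⁴/32 = 1.33×10^-4 m⁴.
θ = (T/G)·Σ L_i/J_i = (29000/25.1×10⁹)·(1.27/4.84×10^-4 + 4.48/2.27×10^-3 + 1.02/1.33×10^-4) = 0.01414 rad.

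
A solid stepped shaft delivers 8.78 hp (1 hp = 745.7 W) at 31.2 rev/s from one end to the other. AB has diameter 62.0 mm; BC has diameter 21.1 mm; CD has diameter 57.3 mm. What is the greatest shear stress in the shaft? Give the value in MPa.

18.1 MPa

ω = 2π·31.2 = 196.0 rad/s, so T = P/ω = 8.78×745.7 / 196.0 = 33.40 N·m.
Under the same torque, τ_max = 16T/(πd³) is largest where d is smallest — segment BC (d = 21.1 mm).
τ_max = 16·33.40/(π·(0.0211)³) = 1.811×10^7 Pa.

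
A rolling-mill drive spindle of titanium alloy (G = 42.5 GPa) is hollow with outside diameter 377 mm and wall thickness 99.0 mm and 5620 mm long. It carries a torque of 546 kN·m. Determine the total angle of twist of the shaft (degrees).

J = π(d_o⁴ − d_i⁴)/32 = π(0.377⁴ − 0.179⁴)/32 = 1.882×10^-3 m⁴.
θ = T·L/(G·J) = 546000 × 5.62 / (42.5×10⁹ × 1.882×10^-3) = 0.03836 rad.

2.20°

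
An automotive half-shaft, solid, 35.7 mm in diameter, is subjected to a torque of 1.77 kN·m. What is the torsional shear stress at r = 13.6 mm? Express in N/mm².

151 N/mm²

J = πd⁴/32 = π(0.0357)⁴/32 = 1.595×10^-7 m⁴.
Shear stress varies linearly with radius: τ = T·r/J = 1770 × 0.0136 / 1.595×10^-7 = 1.510×10^8 Pa.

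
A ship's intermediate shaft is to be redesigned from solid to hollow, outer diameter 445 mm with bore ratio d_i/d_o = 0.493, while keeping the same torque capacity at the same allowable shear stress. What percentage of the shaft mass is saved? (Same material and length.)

Equal τ_max and T ⇒ the solid shaft needs d_s³ = d_o³(1−k⁴), so d_s = 445·(1−0.493⁴)^(1/3) = 436.1 mm.
Area ratio A_h/A_s = d_o²(1−k²)/d_s² = (1−k²)/(1−k⁴)^(2/3) = 0.7883.
Mass saving = 1 − 0.7883 = 21.2 %.

21.2 %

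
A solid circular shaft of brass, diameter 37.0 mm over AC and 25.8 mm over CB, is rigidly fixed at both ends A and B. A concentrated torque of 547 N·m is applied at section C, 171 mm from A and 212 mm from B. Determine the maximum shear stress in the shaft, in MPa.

46.2 MPa

Compatibility: T_A·a/J_AC = T_B·b/J_CB with T_A + T_B = T₀.
J_AC = 1.84×10^-7 m⁴, J_CB = 4.35×10^-8 m⁴, so T_A = T₀·(J_AC/a)/((J_AC/a)+(J_CB/b)) = 459.4 N·m, T_B = 87.60 N·m.
τ in each portion: τ_AC = 4.62×10^7 Pa, τ_CB = 2.60×10^7 Pa; maximum is in AC.
τ_max = T_AC·r/J = 459.4·0.0185/1.84×10^-7 = 4.619×10^7 Pa.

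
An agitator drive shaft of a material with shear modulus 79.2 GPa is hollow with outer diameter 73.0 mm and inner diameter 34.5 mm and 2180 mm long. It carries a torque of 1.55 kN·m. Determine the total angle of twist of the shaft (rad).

0.0161 rad

J = π(d_o⁴ − d_i⁴)/32 = π(0.0730⁴ − 0.0345⁴)/32 = 2.649×10^-6 m⁴.
θ = T·L/(G·J) = 1550 × 2.18 / (79.2×10⁹ × 2.649×10^-6) = 0.01611 rad.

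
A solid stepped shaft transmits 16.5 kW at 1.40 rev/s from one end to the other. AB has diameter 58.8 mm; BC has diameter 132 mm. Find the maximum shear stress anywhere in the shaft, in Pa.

4.70e7 Pa

ω = 2π·1.40 = 8.796 rad/s, so T = P/ω = 16.5×10³ / 8.796 = 1876 N·m.
Under the same torque, τ_max = 16T/(πd³) is largest where d is smallest — segment AB (d = 58.8 mm).
τ_max = 16·1876/(π·(0.0588)³) = 4.699×10^7 Pa.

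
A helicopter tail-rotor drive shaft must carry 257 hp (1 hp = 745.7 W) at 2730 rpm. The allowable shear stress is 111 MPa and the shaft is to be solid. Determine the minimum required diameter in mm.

ω = 2π·2730/60 = 285.9 rad/s, so T = P/ω = 257×745.7 / 285.9 = 670.4 N·m.
For a solid shaft τ_max = 16T/(πd³), so d = (16T/(π τ_allow))^(1/3) = (16·670.4/(π·1.11×10^8))^(1/3) = 0.03133 m.

31.3 mm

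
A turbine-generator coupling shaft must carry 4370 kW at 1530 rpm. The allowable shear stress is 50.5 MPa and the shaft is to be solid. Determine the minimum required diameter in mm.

ω = 2π·1530/60 = 160.2 rad/s, so T = P/ω = 4370×10³ / 160.2 = 27270 N·m.
For a solid shaft τ_max = 16T/(πd³), so d = (16T/(π τ_allow))^(1/3) = (16·27270/(π·5.05×10^7))^(1/3) = 0.1401 m.

140 mm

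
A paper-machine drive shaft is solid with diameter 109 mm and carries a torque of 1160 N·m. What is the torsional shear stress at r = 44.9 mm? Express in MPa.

J = πd⁴/32 = π(0.109)⁴/32 = 1.386×10^-5 m⁴.
Shear stress varies linearly with radius: τ = T·r/J = 1160 × 0.0449 / 1.386×10^-5 = 3.758×10^6 Pa.

3.76 MPa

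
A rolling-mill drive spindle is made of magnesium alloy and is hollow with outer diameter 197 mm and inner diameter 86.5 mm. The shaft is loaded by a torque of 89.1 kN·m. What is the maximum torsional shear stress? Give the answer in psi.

J = π(d_o⁴ − d_i⁴)/32 = π(0.197⁴ − 0.0865⁴)/32 = 1.424×10^-4 m⁴.
τ_max = T·r/J = 89100 × 0.0985 / 1.424×10^-4 = 6.165×10^7 Pa.

8940 psi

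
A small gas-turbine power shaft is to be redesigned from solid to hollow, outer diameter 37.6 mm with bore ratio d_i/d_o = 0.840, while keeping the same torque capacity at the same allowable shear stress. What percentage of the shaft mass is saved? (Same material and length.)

53.4 %

Equal τ_max and T ⇒ the solid shaft needs d_s³ = d_o³(1−k⁴), so d_s = 37.6·(1−0.840⁴)^(1/3) = 29.89 mm.
Area ratio A_h/A_s = d_o²(1−k²)/d_s² = (1−k²)/(1−k⁴)^(2/3) = 0.4660.
Mass saving = 1 − 0.4660 = 53.4 %.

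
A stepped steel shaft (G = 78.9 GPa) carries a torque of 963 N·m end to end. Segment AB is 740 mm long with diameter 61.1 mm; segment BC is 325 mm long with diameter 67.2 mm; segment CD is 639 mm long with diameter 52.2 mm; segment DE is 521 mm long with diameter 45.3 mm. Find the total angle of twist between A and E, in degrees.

J_AB = π(0.0611)⁴/32 = 1.37×10^-6 m⁴; J_BC = π(0.0672)⁴/32 = 2.00×10^-6 m⁴; J_CD = π(0.0522)⁴/32 = 7.29×10^-7 m⁴; J_DE = π(0.0453)⁴/32 = 4.13×10^-7 m⁴.
θ = (T/G)·Σ L_i/J_i = (963.0/78.9×10⁹)·(0.740/1.37×10^-6 + 0.325/2.00×10^-6 + 0.639/7.29×10^-7 + 0.521/4.13×10^-7) = 0.03466 rad.

1.99°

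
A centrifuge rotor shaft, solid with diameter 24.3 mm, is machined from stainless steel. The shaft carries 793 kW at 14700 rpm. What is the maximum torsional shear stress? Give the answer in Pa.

1.83e8 Pa

ω = 2π·14700/60 = 1539 rad/s, so T = P/ω = 793×10³ / 1539 = 515.1 N·m.
J = πd⁴/32 = π(0.0243)⁴/32 = 3.423×10^-8 m⁴.
τ_max = T·r/J = 515.1 × 0.0122 / 3.423×10^-8 = 1.828×10^8 Pa.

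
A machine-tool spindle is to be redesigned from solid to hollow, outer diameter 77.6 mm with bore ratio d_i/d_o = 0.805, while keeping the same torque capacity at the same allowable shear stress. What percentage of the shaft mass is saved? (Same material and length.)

Equal τ_max and T ⇒ the solid shaft needs d_s³ = d_o³(1−k⁴), so d_s = 77.6·(1−0.805⁴)^(1/3) = 64.72 mm.
Area ratio A_h/A_s = d_o²(1−k²)/d_s² = (1−k²)/(1−k⁴)^(2/3) = 0.5061.
Mass saving = 1 − 0.5061 = 49.4 %.

49.4 %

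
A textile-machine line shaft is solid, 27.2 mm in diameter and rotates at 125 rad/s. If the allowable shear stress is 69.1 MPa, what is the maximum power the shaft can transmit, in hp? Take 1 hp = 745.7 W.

J = πd⁴/32 = π(0.0272)⁴/32 = 5.374×10^-8 m⁴.
T_max = τ_allow·J/r = 6.91×10^7 × 5.374×10^-8 / 0.0136 = 273.0 N·m.
ω = 125 rad/s, so P_max = T_max·ω = 3.413×10^4 W.

45.8 hp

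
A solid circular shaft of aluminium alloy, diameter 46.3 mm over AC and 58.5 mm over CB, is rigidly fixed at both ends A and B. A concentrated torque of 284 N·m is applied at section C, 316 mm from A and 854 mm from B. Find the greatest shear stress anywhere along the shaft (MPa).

7.50 MPa

Compatibility: T_A·a/J_AC = T_B·b/J_CB with T_A + T_B = T₀.
J_AC = 4.51×10^-7 m⁴, J_CB = 1.15×10^-6 m⁴, so T_A = T₀·(J_AC/a)/((J_AC/a)+(J_CB/b)) = 146.2 N·m, T_B = 137.8 N·m.
τ in each portion: τ_AC = 7.50×10^6 Pa, τ_CB = 3.51×10^6 Pa; maximum is in AC.
τ_max = T_AC·r/J = 146.2·0.0231/4.51×10^-7 = 7.500×10^6 Pa.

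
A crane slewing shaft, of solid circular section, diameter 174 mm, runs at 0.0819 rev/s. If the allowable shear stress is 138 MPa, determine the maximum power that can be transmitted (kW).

J = πd⁴/32 = π(0.174)⁴/32 = 8.999×10^-5 m⁴.
T_max = τ_allow·J/r = 1.38×10^8 × 8.999×10^-5 / 0.0870 = 142700 N·m.
ω = 2π·0.0819 = 0.5146 rad/s, so P_max = T_max·ω = 7.345×10^4 W.

73.5 kW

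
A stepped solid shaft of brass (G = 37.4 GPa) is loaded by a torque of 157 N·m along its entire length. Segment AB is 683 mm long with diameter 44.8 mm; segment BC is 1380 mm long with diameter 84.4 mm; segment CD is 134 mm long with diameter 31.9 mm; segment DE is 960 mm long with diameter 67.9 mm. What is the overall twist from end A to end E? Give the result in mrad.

15.9 mrad

J_AB = π(0.0448)⁴/32 = 3.95×10^-7 m⁴; J_BC = π(0.0844)⁴/32 = 4.98×10^-6 m⁴; J_CD = π(0.0319)⁴/32 = 1.02×10^-7 m⁴; J_DE = π(0.0679)⁴/32 = 2.09×10^-6 m⁴.
θ = (T/G)·Σ L_i/J_i = (157.0/37.4×10⁹)·(0.683/3.95×10^-7 + 1.38/4.98×10^-6 + 0.134/1.02×10^-7 + 0.960/2.09×10^-6) = 0.01588 rad.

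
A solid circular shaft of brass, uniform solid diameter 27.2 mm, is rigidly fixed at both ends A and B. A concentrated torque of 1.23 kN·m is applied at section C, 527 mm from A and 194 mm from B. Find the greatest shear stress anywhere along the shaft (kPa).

228000 kPa

With uniform GJ and both ends fixed, compatibility θ_AC = θ_CB gives T_A·a = T_B·b, together with T_A + T_B = T₀.
T_A = T₀·b/(a+b) = 1230·194/721.0 = 331.0 N·m; T_B = 899.0 N·m.
τ in each portion: τ_AC = 8.38×10^7 Pa, τ_CB = 2.28×10^8 Pa; maximum is in CB.
τ_max = T_CB·r/J = 899.0·0.0136/5.37×10^-8 = 2.275×10^8 Pa.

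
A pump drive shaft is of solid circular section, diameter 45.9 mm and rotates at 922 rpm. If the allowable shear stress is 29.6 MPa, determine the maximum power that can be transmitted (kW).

54.3 kW

J = πd⁴/32 = π(0.0459)⁴/32 = 4.358×10^-7 m⁴.
T_max = τ_allow·J/r = 2.96×10^7 × 4.358×10^-7 / 0.0229 = 562.0 N·m.
ω = 2π·922/60 = 96.55 rad/s, so P_max = T_max·ω = 5.426×10^4 W.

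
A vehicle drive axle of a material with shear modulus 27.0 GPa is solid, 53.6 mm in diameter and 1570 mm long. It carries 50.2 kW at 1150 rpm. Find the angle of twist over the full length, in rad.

0.0299 rad

ω = 2π·1150/60 = 120.4 rad/s, so T = P/ω = 50.2×10³ / 120.4 = 416.8 N·m.
J = πd⁴/32 = π(0.0536)⁴/32 = 8.103×10^-7 m⁴.
θ = T·L/(G·J) = 416.8 × 1.57 / (27.0×10⁹ × 8.103×10^-7) = 0.02991 rad.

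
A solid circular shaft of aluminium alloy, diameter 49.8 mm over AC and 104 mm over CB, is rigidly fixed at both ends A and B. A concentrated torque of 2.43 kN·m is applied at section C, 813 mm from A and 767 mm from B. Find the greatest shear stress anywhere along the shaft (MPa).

Compatibility: T_A·a/J_AC = T_B·b/J_CB with T_A + T_B = T₀.
J_AC = 6.04×10^-7 m⁴, J_CB = 1.15×10^-5 m⁴, so T_A = T₀·(J_AC/a)/((J_AC/a)+(J_CB/b)) = 114.8 N·m, T_B = 2315 N·m.
τ in each portion: τ_AC = 4.74×10^6 Pa, τ_CB = 1.05×10^7 Pa; maximum is in CB.
τ_max = T_CB·r/J = 2315·0.0520/1.15×10^-5 = 1.048×10^7 Pa.

10.5 MPa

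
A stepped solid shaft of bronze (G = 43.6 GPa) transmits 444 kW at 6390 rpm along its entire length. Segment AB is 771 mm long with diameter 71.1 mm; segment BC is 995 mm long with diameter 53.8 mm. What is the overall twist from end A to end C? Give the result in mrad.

23.1 mrad

ω = 2π·6390/60 = 669.2 rad/s, so T = P/ω = 444×10³ / 669.2 = 663.5 N·m.
J_AB = π(0.0711)⁴/32 = 2.51×10^-6 m⁴; J_BC = π(0.0538)⁴/32 = 8.22×10^-7 m⁴.
θ = (T/G)·Σ L_i/J_i = (663.5/43.6×10⁹)·(0.771/2.51×10^-6 + 0.995/8.22×10^-7) = 0.02309 rad.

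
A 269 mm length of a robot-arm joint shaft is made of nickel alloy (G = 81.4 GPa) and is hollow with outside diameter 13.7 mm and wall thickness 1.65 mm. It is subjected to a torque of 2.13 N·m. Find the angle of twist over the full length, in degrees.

J = π(d_o⁴ − d_i⁴)/32 = π(0.0137⁴ − 0.0104⁴)/32 = 2.310×10^-9 m⁴.
θ = T·L/(G·J) = 2.130 × 0.269 / (81.4×10⁹ × 2.310×10^-9) = 3.047×10^-3 rad.

0.175°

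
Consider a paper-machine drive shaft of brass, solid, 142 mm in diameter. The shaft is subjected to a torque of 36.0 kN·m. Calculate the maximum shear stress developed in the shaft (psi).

J = πd⁴/32 = π(0.142)⁴/32 = 3.992×10^-5 m⁴.
τ_max = T·r/J = 36000 × 0.0710 / 3.992×10^-5 = 6.403×10^7 Pa.

9290 psi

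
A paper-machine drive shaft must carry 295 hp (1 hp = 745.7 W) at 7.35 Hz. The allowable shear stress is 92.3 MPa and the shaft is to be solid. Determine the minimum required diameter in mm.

ω = 2π·7.35 = 46.18 rad/s, so T = P/ω = 295×745.7 / 46.18 = 4763 N·m.
For a solid shaft τ_max = 16T/(πd³), so d = (16T/(π τ_allow))^(1/3) = (16·4763/(π·9.23×10^7))^(1/3) = 0.06406 m.

64.1 mm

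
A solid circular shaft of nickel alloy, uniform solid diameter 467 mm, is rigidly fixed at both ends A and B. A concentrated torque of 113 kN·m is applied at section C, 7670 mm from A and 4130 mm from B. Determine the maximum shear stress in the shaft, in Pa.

With uniform GJ and both ends fixed, compatibility θ_AC = θ_CB gives T_A·a = T_B·b, together with T_A + T_B = T₀.
T_A = T₀·b/(a+b) = 113000·4130/11800 = 39550 N·m; T_B = 73450 N·m.
τ in each portion: τ_AC = 1.98×10^6 Pa, τ_CB = 3.67×10^6 Pa; maximum is in CB.
τ_max = T_CB·r/J = 73450·0.234/4.67×10^-3 = 3.673×10^6 Pa.

3.67e6 Pa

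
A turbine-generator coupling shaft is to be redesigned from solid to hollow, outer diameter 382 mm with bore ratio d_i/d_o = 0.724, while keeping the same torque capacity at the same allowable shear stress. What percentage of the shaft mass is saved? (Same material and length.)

Equal τ_max and T ⇒ the solid shaft needs d_s³ = d_o³(1−k⁴), so d_s = 382·(1−0.724⁴)^(1/3) = 343.2 mm.
Area ratio A_h/A_s = d_o²(1−k²)/d_s² = (1−k²)/(1−k⁴)^(2/3) = 0.5895.
Mass saving = 1 − 0.5895 = 41.1 %.

41.1 %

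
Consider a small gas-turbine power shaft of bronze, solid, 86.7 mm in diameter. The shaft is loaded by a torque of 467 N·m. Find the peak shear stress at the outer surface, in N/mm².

J = πd⁴/32 = π(0.0867)⁴/32 = 5.547×10^-6 m⁴.
τ_max = T·r/J = 467.0 × 0.0433 / 5.547×10^-6 = 3.649×10^6 Pa.

3.65 N/mm²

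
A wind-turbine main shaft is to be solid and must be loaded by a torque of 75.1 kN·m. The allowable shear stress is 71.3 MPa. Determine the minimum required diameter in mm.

For a solid shaft τ_max = 16T/(πd³), so d = (16T/(π τ_allow))^(1/3) = (16·75100/(π·7.13×10^7))^(1/3) = 0.1751 m.

175 mm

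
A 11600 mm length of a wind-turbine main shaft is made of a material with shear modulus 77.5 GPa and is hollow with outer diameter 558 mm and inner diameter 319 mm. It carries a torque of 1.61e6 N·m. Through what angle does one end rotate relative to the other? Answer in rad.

0.0283 rad

J = π(d_o⁴ − d_i⁴)/32 = π(0.558⁴ − 0.319⁴)/32 = 8.501×10^-3 m⁴.
θ = T·L/(G·J) = 1.610e6 × 11.6 / (77.5×10⁹ × 8.501×10^-3) = 0.02835 rad.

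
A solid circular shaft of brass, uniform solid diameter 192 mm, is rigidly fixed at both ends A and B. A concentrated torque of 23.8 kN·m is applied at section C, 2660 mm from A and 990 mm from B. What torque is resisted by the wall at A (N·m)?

With uniform GJ and both ends fixed, compatibility θ_AC = θ_CB gives T_A·a = T_B·b, together with T_A + T_B = T₀.
T_A = T₀·b/(a+b) = 23800·990/3650 = 6455 N·m; T_B = 17340 N·m.

6460 N·m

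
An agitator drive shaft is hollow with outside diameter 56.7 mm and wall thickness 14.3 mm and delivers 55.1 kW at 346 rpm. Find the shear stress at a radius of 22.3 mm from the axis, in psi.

ω = 2π·346/60 = 36.23 rad/s, so T = P/ω = 55.1×10³ / 36.23 = 1521 N·m.
J = π(d_o⁴ − d_i⁴)/32 = π(0.0567⁴ − 0.0281⁴)/32 = 9.535×10^-7 m⁴.
Shear stress varies linearly with radius: τ = T·r/J = 1521 × 0.0223 / 9.535×10^-7 = 3.557×10^7 Pa.

5160 psi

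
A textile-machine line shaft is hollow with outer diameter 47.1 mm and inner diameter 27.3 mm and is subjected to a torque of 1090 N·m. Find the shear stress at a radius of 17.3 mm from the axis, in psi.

J = π(d_o⁴ − d_i⁴)/32 = π(0.0471⁴ − 0.0273⁴)/32 = 4.286×10^-7 m⁴.
Shear stress varies linearly with radius: τ = T·r/J = 1090 × 0.0173 / 4.286×10^-7 = 4.399×10^7 Pa.

6380 psi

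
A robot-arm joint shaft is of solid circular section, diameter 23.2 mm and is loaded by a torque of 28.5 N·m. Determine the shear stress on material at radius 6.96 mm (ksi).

J = πd⁴/32 = π(0.0232)⁴/32 = 2.844×10^-8 m⁴.
Shear stress varies linearly with radius: τ = T·r/J = 28.50 × 0.00696 / 2.844×10^-8 = 6.974×10^6 Pa.

1.01 ksi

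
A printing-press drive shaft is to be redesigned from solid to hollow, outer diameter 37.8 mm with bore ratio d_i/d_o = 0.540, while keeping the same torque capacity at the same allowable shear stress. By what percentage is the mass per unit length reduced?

24.8 %

Equal τ_max and T ⇒ the solid shaft needs d_s³ = d_o³(1−k⁴), so d_s = 37.8·(1−0.540⁴)^(1/3) = 36.70 mm.
Area ratio A_h/A_s = d_o²(1−k²)/d_s² = (1−k²)/(1−k⁴)^(2/3) = 0.7516.
Mass saving = 1 − 0.7516 = 24.8 %.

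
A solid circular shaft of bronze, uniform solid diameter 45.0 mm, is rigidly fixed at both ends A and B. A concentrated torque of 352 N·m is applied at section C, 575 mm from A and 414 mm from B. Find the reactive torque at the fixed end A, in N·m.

With uniform GJ and both ends fixed, compatibility θ_AC = θ_CB gives T_A·a = T_B·b, together with T_A + T_B = T₀.
T_A = T₀·b/(a+b) = 352.0·414/989.0 = 147.3 N·m; T_B = 204.7 N·m.

147 N·m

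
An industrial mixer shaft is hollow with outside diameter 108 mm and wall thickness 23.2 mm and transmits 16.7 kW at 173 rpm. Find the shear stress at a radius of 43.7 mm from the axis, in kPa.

3370 kPa

ω = 2π·173/60 = 18.12 rad/s, so T = P/ω = 16.7×10³ / 18.12 = 921.8 N·m.
J = π(d_o⁴ − d_i⁴)/32 = π(0.108⁴ − 0.0616⁴)/32 = 1.194×10^-5 m⁴.
Shear stress varies linearly with radius: τ = T·r/J = 921.8 × 0.0437 / 1.194×10^-5 = 3.373×10^6 Pa.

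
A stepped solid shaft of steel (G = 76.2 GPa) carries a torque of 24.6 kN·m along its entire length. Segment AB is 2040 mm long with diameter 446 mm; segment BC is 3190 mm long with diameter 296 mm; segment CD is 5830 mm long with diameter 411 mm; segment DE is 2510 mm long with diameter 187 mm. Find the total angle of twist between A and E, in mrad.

8.96 mrad

J_AB = π(0.446)⁴/32 = 3.88×10^-3 m⁴; J_BC = π(0.296)⁴/32 = 7.54×10^-4 m⁴; J_CD = π(0.411)⁴/32 = 2.80×10^-3 m⁴; J_DE = π(0.187)⁴/32 = 1.20×10^-4 m⁴.
θ = (T/G)·Σ L_i/J_i = (24600/76.2×10⁹)·(2.04/3.88×10^-3 + 3.19/7.54×10^-4 + 5.83/2.80×10^-3 + 2.51/1.20×10^-4) = 8.958×10^-3 rad.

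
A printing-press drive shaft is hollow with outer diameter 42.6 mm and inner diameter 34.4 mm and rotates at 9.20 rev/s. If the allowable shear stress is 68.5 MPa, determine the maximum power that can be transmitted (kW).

34.5 kW

J = π(d_o⁴ − d_i⁴)/32 = π(0.0426⁴ − 0.0344⁴)/32 = 1.858×10^-7 m⁴.
T_max = τ_allow·J/r = 6.85×10^7 × 1.858×10^-7 / 0.0213 = 597.7 N·m.
ω = 2π·9.20 = 57.81 rad/s, so P_max = T_max·ω = 3.455×10^4 W.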